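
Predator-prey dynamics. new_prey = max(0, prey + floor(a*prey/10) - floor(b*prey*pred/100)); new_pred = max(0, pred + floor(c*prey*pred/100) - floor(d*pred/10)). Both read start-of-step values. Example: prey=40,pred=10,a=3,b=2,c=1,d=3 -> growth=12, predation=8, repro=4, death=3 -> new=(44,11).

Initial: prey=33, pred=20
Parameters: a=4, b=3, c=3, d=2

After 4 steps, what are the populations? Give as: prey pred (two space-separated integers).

Answer: 0 48

Derivation:
Step 1: prey: 33+13-19=27; pred: 20+19-4=35
Step 2: prey: 27+10-28=9; pred: 35+28-7=56
Step 3: prey: 9+3-15=0; pred: 56+15-11=60
Step 4: prey: 0+0-0=0; pred: 60+0-12=48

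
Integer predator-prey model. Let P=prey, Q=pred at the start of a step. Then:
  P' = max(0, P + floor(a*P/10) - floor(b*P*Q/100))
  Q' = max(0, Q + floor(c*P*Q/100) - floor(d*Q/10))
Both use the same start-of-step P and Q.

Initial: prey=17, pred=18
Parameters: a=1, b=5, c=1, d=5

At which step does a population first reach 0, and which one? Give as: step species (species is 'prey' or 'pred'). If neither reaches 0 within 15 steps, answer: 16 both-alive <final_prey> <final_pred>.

Answer: 16 both-alive 2 1

Derivation:
Step 1: prey: 17+1-15=3; pred: 18+3-9=12
Step 2: prey: 3+0-1=2; pred: 12+0-6=6
Step 3: prey: 2+0-0=2; pred: 6+0-3=3
Step 4: prey: 2+0-0=2; pred: 3+0-1=2
Step 5: prey: 2+0-0=2; pred: 2+0-1=1
Step 6: prey: 2+0-0=2; pred: 1+0-0=1
Steps 7-15: state stable at prey=2, pred=1 (no change)
No extinction within 15 steps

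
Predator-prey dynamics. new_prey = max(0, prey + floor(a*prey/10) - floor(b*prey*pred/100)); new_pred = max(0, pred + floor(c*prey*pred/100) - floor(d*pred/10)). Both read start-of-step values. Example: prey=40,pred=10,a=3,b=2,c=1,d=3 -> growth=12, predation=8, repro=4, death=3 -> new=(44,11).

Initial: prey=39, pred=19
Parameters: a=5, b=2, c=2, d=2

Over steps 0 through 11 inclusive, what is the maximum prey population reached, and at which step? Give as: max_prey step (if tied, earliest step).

Step 1: prey: 39+19-14=44; pred: 19+14-3=30
Step 2: prey: 44+22-26=40; pred: 30+26-6=50
Step 3: prey: 40+20-40=20; pred: 50+40-10=80
Step 4: prey: 20+10-32=0; pred: 80+32-16=96
Step 5: prey: 0+0-0=0; pred: 96+0-19=77
Step 6: prey: 0+0-0=0; pred: 77+0-15=62
Step 7: prey: 0+0-0=0; pred: 62+0-12=50
Step 8: prey: 0+0-0=0; pred: 50+0-10=40
Step 9: prey: 0+0-0=0; pred: 40+0-8=32
Step 10: prey: 0+0-0=0; pred: 32+0-6=26
Step 11: prey: 0+0-0=0; pred: 26+0-5=21
Max prey = 44 at step 1

Answer: 44 1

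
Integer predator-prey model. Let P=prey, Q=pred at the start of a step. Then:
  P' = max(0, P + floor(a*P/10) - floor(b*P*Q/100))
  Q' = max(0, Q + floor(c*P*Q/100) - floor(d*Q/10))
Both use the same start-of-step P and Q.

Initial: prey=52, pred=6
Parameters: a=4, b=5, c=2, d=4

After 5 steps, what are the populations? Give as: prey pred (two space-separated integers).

Step 1: prey: 52+20-15=57; pred: 6+6-2=10
Step 2: prey: 57+22-28=51; pred: 10+11-4=17
Step 3: prey: 51+20-43=28; pred: 17+17-6=28
Step 4: prey: 28+11-39=0; pred: 28+15-11=32
Step 5: prey: 0+0-0=0; pred: 32+0-12=20

Answer: 0 20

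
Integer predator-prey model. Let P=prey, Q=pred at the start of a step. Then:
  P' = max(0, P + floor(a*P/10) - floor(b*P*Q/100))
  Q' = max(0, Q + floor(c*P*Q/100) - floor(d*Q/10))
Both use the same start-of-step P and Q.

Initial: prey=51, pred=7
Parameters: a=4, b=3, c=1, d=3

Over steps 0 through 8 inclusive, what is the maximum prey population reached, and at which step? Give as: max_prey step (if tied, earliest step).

Step 1: prey: 51+20-10=61; pred: 7+3-2=8
Step 2: prey: 61+24-14=71; pred: 8+4-2=10
Step 3: prey: 71+28-21=78; pred: 10+7-3=14
Step 4: prey: 78+31-32=77; pred: 14+10-4=20
Step 5: prey: 77+30-46=61; pred: 20+15-6=29
Step 6: prey: 61+24-53=32; pred: 29+17-8=38
Step 7: prey: 32+12-36=8; pred: 38+12-11=39
Step 8: prey: 8+3-9=2; pred: 39+3-11=31
Max prey = 78 at step 3

Answer: 78 3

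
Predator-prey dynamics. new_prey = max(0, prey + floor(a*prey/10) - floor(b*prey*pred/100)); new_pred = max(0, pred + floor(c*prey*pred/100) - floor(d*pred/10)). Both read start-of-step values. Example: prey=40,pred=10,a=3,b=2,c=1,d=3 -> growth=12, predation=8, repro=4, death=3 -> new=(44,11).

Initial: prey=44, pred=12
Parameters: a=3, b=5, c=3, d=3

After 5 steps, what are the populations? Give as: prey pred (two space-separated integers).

Step 1: prey: 44+13-26=31; pred: 12+15-3=24
Step 2: prey: 31+9-37=3; pred: 24+22-7=39
Step 3: prey: 3+0-5=0; pred: 39+3-11=31
Step 4: prey: 0+0-0=0; pred: 31+0-9=22
Step 5: prey: 0+0-0=0; pred: 22+0-6=16

Answer: 0 16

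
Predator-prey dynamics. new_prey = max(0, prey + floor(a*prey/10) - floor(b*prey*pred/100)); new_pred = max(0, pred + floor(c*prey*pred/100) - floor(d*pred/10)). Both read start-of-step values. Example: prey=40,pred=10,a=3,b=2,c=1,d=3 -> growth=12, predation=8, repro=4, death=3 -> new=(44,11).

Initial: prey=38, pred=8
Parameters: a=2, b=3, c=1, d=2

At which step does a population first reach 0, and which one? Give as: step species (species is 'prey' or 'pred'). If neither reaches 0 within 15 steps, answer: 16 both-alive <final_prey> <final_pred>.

Answer: 16 both-alive 7 4

Derivation:
Step 1: prey: 38+7-9=36; pred: 8+3-1=10
Step 2: prey: 36+7-10=33; pred: 10+3-2=11
Step 3: prey: 33+6-10=29; pred: 11+3-2=12
Step 4: prey: 29+5-10=24; pred: 12+3-2=13
Step 5: prey: 24+4-9=19; pred: 13+3-2=14
Step 6: prey: 19+3-7=15; pred: 14+2-2=14
Step 7: prey: 15+3-6=12; pred: 14+2-2=14
Step 8: prey: 12+2-5=9; pred: 14+1-2=13
Step 9: prey: 9+1-3=7; pred: 13+1-2=12
Step 10: prey: 7+1-2=6; pred: 12+0-2=10
Step 11: prey: 6+1-1=6; pred: 10+0-2=8
Step 12: prey: 6+1-1=6; pred: 8+0-1=7
Step 13: prey: 6+1-1=6; pred: 7+0-1=6
Step 14: prey: 6+1-1=6; pred: 6+0-1=5
Step 15: prey: 6+1-0=7; pred: 5+0-1=4
No extinction within 15 steps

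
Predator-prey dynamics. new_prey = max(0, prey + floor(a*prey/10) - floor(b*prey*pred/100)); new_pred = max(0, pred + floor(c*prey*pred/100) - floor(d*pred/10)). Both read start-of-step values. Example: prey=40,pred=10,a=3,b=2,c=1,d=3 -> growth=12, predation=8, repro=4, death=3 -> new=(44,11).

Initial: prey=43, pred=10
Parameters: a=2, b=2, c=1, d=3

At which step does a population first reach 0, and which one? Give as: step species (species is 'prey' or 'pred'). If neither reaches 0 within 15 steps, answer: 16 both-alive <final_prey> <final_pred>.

Step 1: prey: 43+8-8=43; pred: 10+4-3=11
Step 2: prey: 43+8-9=42; pred: 11+4-3=12
Step 3: prey: 42+8-10=40; pred: 12+5-3=14
Step 4: prey: 40+8-11=37; pred: 14+5-4=15
Step 5: prey: 37+7-11=33; pred: 15+5-4=16
Step 6: prey: 33+6-10=29; pred: 16+5-4=17
Step 7: prey: 29+5-9=25; pred: 17+4-5=16
Step 8: prey: 25+5-8=22; pred: 16+4-4=16
Step 9: prey: 22+4-7=19; pred: 16+3-4=15
Step 10: prey: 19+3-5=17; pred: 15+2-4=13
Step 11: prey: 17+3-4=16; pred: 13+2-3=12
Step 12: prey: 16+3-3=16; pred: 12+1-3=10
Step 13: prey: 16+3-3=16; pred: 10+1-3=8
Step 14: prey: 16+3-2=17; pred: 8+1-2=7
Step 15: prey: 17+3-2=18; pred: 7+1-2=6
No extinction within 15 steps

Answer: 16 both-alive 18 6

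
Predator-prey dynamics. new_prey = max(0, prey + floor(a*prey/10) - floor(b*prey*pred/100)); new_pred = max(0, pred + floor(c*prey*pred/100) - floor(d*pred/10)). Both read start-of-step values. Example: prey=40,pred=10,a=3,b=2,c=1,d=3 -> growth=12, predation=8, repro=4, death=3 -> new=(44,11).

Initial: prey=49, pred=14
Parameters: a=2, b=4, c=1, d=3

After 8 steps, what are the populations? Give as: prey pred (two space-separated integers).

Answer: 5 4

Derivation:
Step 1: prey: 49+9-27=31; pred: 14+6-4=16
Step 2: prey: 31+6-19=18; pred: 16+4-4=16
Step 3: prey: 18+3-11=10; pred: 16+2-4=14
Step 4: prey: 10+2-5=7; pred: 14+1-4=11
Step 5: prey: 7+1-3=5; pred: 11+0-3=8
Step 6: prey: 5+1-1=5; pred: 8+0-2=6
Step 7: prey: 5+1-1=5; pred: 6+0-1=5
Step 8: prey: 5+1-1=5; pred: 5+0-1=4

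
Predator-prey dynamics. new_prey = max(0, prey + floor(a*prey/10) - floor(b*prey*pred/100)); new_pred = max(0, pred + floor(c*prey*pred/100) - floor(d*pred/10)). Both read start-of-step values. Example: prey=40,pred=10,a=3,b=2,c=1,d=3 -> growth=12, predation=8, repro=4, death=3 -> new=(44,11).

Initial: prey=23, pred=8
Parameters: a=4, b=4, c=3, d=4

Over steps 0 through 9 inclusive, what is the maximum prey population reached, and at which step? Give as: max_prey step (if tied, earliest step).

Step 1: prey: 23+9-7=25; pred: 8+5-3=10
Step 2: prey: 25+10-10=25; pred: 10+7-4=13
Step 3: prey: 25+10-13=22; pred: 13+9-5=17
Step 4: prey: 22+8-14=16; pred: 17+11-6=22
Step 5: prey: 16+6-14=8; pred: 22+10-8=24
Step 6: prey: 8+3-7=4; pred: 24+5-9=20
Step 7: prey: 4+1-3=2; pred: 20+2-8=14
Step 8: prey: 2+0-1=1; pred: 14+0-5=9
Step 9: prey: 1+0-0=1; pred: 9+0-3=6
Max prey = 25 at step 1

Answer: 25 1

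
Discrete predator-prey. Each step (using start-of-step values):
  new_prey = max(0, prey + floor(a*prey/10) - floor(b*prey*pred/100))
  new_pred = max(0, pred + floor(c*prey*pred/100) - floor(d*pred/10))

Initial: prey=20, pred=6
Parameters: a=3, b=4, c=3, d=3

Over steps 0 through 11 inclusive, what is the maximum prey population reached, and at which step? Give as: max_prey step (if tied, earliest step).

Answer: 22 1

Derivation:
Step 1: prey: 20+6-4=22; pred: 6+3-1=8
Step 2: prey: 22+6-7=21; pred: 8+5-2=11
Step 3: prey: 21+6-9=18; pred: 11+6-3=14
Step 4: prey: 18+5-10=13; pred: 14+7-4=17
Step 5: prey: 13+3-8=8; pred: 17+6-5=18
Step 6: prey: 8+2-5=5; pred: 18+4-5=17
Step 7: prey: 5+1-3=3; pred: 17+2-5=14
Step 8: prey: 3+0-1=2; pred: 14+1-4=11
Step 9: prey: 2+0-0=2; pred: 11+0-3=8
Step 10: prey: 2+0-0=2; pred: 8+0-2=6
Step 11: prey: 2+0-0=2; pred: 6+0-1=5
Max prey = 22 at step 1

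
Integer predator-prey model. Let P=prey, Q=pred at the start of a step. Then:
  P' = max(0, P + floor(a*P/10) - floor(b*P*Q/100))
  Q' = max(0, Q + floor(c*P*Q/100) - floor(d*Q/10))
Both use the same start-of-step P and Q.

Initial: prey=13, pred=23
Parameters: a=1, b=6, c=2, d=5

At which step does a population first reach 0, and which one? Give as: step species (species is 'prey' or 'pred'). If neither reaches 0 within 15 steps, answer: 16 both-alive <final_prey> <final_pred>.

Answer: 1 prey

Derivation:
Step 1: prey: 13+1-17=0; pred: 23+5-11=17
First extinction: prey at step 1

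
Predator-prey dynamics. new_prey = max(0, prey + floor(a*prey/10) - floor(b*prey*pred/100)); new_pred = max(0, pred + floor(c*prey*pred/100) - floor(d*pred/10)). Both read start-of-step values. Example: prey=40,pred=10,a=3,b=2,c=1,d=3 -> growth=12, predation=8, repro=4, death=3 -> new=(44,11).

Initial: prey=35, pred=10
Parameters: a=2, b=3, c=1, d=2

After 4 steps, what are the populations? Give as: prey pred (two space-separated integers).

Step 1: prey: 35+7-10=32; pred: 10+3-2=11
Step 2: prey: 32+6-10=28; pred: 11+3-2=12
Step 3: prey: 28+5-10=23; pred: 12+3-2=13
Step 4: prey: 23+4-8=19; pred: 13+2-2=13

Answer: 19 13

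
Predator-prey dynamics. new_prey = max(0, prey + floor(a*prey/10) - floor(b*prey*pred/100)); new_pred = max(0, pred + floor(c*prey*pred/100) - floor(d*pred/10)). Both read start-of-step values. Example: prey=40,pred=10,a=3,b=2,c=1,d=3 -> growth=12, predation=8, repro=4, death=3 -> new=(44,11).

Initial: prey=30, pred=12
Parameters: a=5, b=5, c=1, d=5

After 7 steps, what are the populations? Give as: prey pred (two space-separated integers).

Step 1: prey: 30+15-18=27; pred: 12+3-6=9
Step 2: prey: 27+13-12=28; pred: 9+2-4=7
Step 3: prey: 28+14-9=33; pred: 7+1-3=5
Step 4: prey: 33+16-8=41; pred: 5+1-2=4
Step 5: prey: 41+20-8=53; pred: 4+1-2=3
Step 6: prey: 53+26-7=72; pred: 3+1-1=3
Step 7: prey: 72+36-10=98; pred: 3+2-1=4

Answer: 98 4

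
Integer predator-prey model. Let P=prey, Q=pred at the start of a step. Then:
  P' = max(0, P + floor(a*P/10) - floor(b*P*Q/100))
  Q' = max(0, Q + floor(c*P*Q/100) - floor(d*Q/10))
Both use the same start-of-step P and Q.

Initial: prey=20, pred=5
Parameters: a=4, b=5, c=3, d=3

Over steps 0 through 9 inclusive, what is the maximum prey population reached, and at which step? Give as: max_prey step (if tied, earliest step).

Step 1: prey: 20+8-5=23; pred: 5+3-1=7
Step 2: prey: 23+9-8=24; pred: 7+4-2=9
Step 3: prey: 24+9-10=23; pred: 9+6-2=13
Step 4: prey: 23+9-14=18; pred: 13+8-3=18
Step 5: prey: 18+7-16=9; pred: 18+9-5=22
Step 6: prey: 9+3-9=3; pred: 22+5-6=21
Step 7: prey: 3+1-3=1; pred: 21+1-6=16
Step 8: prey: 1+0-0=1; pred: 16+0-4=12
Step 9: prey: 1+0-0=1; pred: 12+0-3=9
Max prey = 24 at step 2

Answer: 24 2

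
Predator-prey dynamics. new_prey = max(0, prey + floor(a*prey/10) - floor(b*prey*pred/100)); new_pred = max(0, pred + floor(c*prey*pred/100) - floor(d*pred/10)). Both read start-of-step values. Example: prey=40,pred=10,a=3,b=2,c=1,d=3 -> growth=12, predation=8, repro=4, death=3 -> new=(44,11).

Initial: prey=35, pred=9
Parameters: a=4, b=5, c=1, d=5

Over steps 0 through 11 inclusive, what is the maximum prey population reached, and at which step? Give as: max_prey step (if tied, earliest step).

Step 1: prey: 35+14-15=34; pred: 9+3-4=8
Step 2: prey: 34+13-13=34; pred: 8+2-4=6
Step 3: prey: 34+13-10=37; pred: 6+2-3=5
Step 4: prey: 37+14-9=42; pred: 5+1-2=4
Step 5: prey: 42+16-8=50; pred: 4+1-2=3
Step 6: prey: 50+20-7=63; pred: 3+1-1=3
Step 7: prey: 63+25-9=79; pred: 3+1-1=3
Step 8: prey: 79+31-11=99; pred: 3+2-1=4
Step 9: prey: 99+39-19=119; pred: 4+3-2=5
Step 10: prey: 119+47-29=137; pred: 5+5-2=8
Step 11: prey: 137+54-54=137; pred: 8+10-4=14
Max prey = 137 at step 10

Answer: 137 10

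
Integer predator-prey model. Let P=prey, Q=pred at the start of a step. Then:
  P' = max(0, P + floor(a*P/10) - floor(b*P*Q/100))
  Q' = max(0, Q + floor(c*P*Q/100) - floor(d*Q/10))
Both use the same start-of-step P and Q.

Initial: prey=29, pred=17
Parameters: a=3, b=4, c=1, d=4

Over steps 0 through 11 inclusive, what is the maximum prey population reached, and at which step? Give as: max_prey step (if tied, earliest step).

Step 1: prey: 29+8-19=18; pred: 17+4-6=15
Step 2: prey: 18+5-10=13; pred: 15+2-6=11
Step 3: prey: 13+3-5=11; pred: 11+1-4=8
Step 4: prey: 11+3-3=11; pred: 8+0-3=5
Step 5: prey: 11+3-2=12; pred: 5+0-2=3
Step 6: prey: 12+3-1=14; pred: 3+0-1=2
Step 7: prey: 14+4-1=17; pred: 2+0-0=2
Step 8: prey: 17+5-1=21; pred: 2+0-0=2
Step 9: prey: 21+6-1=26; pred: 2+0-0=2
Step 10: prey: 26+7-2=31; pred: 2+0-0=2
Step 11: prey: 31+9-2=38; pred: 2+0-0=2
Max prey = 38 at step 11

Answer: 38 11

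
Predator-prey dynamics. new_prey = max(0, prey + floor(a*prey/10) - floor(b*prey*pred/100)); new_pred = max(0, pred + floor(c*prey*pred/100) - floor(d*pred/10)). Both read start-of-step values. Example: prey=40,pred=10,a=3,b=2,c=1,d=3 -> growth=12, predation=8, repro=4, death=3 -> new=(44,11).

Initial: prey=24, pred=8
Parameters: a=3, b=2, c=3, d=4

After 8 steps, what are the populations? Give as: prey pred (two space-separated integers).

Answer: 1 27

Derivation:
Step 1: prey: 24+7-3=28; pred: 8+5-3=10
Step 2: prey: 28+8-5=31; pred: 10+8-4=14
Step 3: prey: 31+9-8=32; pred: 14+13-5=22
Step 4: prey: 32+9-14=27; pred: 22+21-8=35
Step 5: prey: 27+8-18=17; pred: 35+28-14=49
Step 6: prey: 17+5-16=6; pred: 49+24-19=54
Step 7: prey: 6+1-6=1; pred: 54+9-21=42
Step 8: prey: 1+0-0=1; pred: 42+1-16=27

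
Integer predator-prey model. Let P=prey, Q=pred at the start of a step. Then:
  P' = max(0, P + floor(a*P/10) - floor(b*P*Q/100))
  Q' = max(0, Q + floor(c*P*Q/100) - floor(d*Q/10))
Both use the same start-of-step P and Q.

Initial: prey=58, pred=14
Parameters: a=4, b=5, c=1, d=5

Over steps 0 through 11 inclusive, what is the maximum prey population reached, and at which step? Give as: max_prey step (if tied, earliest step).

Answer: 95 11

Derivation:
Step 1: prey: 58+23-40=41; pred: 14+8-7=15
Step 2: prey: 41+16-30=27; pred: 15+6-7=14
Step 3: prey: 27+10-18=19; pred: 14+3-7=10
Step 4: prey: 19+7-9=17; pred: 10+1-5=6
Step 5: prey: 17+6-5=18; pred: 6+1-3=4
Step 6: prey: 18+7-3=22; pred: 4+0-2=2
Step 7: prey: 22+8-2=28; pred: 2+0-1=1
Step 8: prey: 28+11-1=38; pred: 1+0-0=1
Step 9: prey: 38+15-1=52; pred: 1+0-0=1
Step 10: prey: 52+20-2=70; pred: 1+0-0=1
Step 11: prey: 70+28-3=95; pred: 1+0-0=1
Max prey = 95 at step 11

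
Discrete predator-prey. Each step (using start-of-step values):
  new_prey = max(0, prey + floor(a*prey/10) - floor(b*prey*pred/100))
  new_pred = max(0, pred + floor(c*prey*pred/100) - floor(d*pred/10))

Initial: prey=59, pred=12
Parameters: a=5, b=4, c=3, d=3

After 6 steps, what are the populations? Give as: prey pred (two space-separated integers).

Answer: 0 33

Derivation:
Step 1: prey: 59+29-28=60; pred: 12+21-3=30
Step 2: prey: 60+30-72=18; pred: 30+54-9=75
Step 3: prey: 18+9-54=0; pred: 75+40-22=93
Step 4: prey: 0+0-0=0; pred: 93+0-27=66
Step 5: prey: 0+0-0=0; pred: 66+0-19=47
Step 6: prey: 0+0-0=0; pred: 47+0-14=33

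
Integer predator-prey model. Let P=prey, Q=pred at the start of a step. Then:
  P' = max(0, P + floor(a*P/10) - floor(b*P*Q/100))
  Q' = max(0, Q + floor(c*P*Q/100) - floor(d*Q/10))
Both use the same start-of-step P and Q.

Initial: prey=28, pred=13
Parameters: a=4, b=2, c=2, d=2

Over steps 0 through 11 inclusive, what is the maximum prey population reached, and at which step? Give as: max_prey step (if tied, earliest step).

Answer: 33 2

Derivation:
Step 1: prey: 28+11-7=32; pred: 13+7-2=18
Step 2: prey: 32+12-11=33; pred: 18+11-3=26
Step 3: prey: 33+13-17=29; pred: 26+17-5=38
Step 4: prey: 29+11-22=18; pred: 38+22-7=53
Step 5: prey: 18+7-19=6; pred: 53+19-10=62
Step 6: prey: 6+2-7=1; pred: 62+7-12=57
Step 7: prey: 1+0-1=0; pred: 57+1-11=47
Step 8: prey: 0+0-0=0; pred: 47+0-9=38
Step 9: prey: 0+0-0=0; pred: 38+0-7=31
Step 10: prey: 0+0-0=0; pred: 31+0-6=25
Step 11: prey: 0+0-0=0; pred: 25+0-5=20
Max prey = 33 at step 2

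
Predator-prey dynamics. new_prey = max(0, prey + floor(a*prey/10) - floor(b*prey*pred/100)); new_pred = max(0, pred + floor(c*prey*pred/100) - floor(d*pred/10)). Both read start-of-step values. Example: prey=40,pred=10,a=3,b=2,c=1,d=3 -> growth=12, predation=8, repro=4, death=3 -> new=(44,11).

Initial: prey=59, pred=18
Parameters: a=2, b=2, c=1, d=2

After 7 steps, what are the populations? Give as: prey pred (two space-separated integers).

Answer: 1 21

Derivation:
Step 1: prey: 59+11-21=49; pred: 18+10-3=25
Step 2: prey: 49+9-24=34; pred: 25+12-5=32
Step 3: prey: 34+6-21=19; pred: 32+10-6=36
Step 4: prey: 19+3-13=9; pred: 36+6-7=35
Step 5: prey: 9+1-6=4; pred: 35+3-7=31
Step 6: prey: 4+0-2=2; pred: 31+1-6=26
Step 7: prey: 2+0-1=1; pred: 26+0-5=21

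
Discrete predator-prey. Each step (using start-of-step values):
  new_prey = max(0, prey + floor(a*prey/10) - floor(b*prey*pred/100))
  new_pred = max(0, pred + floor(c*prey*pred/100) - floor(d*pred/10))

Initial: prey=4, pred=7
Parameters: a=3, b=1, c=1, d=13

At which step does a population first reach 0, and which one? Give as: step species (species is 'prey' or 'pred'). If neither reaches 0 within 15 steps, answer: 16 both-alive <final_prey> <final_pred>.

Step 1: prey: 4+1-0=5; pred: 7+0-9=0
First extinction: pred at step 1

Answer: 1 pred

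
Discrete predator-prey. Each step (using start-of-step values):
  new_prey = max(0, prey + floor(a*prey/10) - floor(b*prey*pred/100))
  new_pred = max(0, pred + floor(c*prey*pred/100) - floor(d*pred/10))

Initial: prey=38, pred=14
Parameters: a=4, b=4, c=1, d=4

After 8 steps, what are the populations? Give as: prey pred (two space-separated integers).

Step 1: prey: 38+15-21=32; pred: 14+5-5=14
Step 2: prey: 32+12-17=27; pred: 14+4-5=13
Step 3: prey: 27+10-14=23; pred: 13+3-5=11
Step 4: prey: 23+9-10=22; pred: 11+2-4=9
Step 5: prey: 22+8-7=23; pred: 9+1-3=7
Step 6: prey: 23+9-6=26; pred: 7+1-2=6
Step 7: prey: 26+10-6=30; pred: 6+1-2=5
Step 8: prey: 30+12-6=36; pred: 5+1-2=4

Answer: 36 4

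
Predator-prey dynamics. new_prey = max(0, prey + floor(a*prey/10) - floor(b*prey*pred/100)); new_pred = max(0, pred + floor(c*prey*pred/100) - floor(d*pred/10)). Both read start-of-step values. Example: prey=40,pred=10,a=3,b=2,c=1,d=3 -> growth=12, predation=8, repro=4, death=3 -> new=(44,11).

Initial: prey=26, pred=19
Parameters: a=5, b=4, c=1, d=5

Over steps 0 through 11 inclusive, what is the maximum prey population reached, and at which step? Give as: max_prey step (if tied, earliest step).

Answer: 181 11

Derivation:
Step 1: prey: 26+13-19=20; pred: 19+4-9=14
Step 2: prey: 20+10-11=19; pred: 14+2-7=9
Step 3: prey: 19+9-6=22; pred: 9+1-4=6
Step 4: prey: 22+11-5=28; pred: 6+1-3=4
Step 5: prey: 28+14-4=38; pred: 4+1-2=3
Step 6: prey: 38+19-4=53; pred: 3+1-1=3
Step 7: prey: 53+26-6=73; pred: 3+1-1=3
Step 8: prey: 73+36-8=101; pred: 3+2-1=4
Step 9: prey: 101+50-16=135; pred: 4+4-2=6
Step 10: prey: 135+67-32=170; pred: 6+8-3=11
Step 11: prey: 170+85-74=181; pred: 11+18-5=24
Max prey = 181 at step 11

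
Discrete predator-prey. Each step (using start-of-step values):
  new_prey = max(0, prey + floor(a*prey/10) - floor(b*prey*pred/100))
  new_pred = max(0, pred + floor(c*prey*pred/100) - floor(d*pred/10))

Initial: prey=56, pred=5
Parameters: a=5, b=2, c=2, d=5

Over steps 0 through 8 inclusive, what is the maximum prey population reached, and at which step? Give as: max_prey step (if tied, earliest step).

Step 1: prey: 56+28-5=79; pred: 5+5-2=8
Step 2: prey: 79+39-12=106; pred: 8+12-4=16
Step 3: prey: 106+53-33=126; pred: 16+33-8=41
Step 4: prey: 126+63-103=86; pred: 41+103-20=124
Step 5: prey: 86+43-213=0; pred: 124+213-62=275
Step 6: prey: 0+0-0=0; pred: 275+0-137=138
Step 7: prey: 0+0-0=0; pred: 138+0-69=69
Step 8: prey: 0+0-0=0; pred: 69+0-34=35
Max prey = 126 at step 3

Answer: 126 3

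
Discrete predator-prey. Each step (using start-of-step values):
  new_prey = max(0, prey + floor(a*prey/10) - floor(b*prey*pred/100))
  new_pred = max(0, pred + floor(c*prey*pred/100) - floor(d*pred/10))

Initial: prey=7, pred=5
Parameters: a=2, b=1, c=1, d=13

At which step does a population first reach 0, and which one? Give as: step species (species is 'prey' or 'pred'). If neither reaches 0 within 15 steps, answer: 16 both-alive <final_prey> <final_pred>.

Answer: 1 pred

Derivation:
Step 1: prey: 7+1-0=8; pred: 5+0-6=0
First extinction: pred at step 1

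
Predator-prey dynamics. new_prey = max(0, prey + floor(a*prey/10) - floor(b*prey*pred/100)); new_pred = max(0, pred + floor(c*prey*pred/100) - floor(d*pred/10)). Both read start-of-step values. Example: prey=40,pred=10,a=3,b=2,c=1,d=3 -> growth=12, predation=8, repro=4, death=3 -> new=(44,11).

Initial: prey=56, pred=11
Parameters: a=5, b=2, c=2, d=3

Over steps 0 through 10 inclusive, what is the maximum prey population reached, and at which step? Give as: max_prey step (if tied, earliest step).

Answer: 80 2

Derivation:
Step 1: prey: 56+28-12=72; pred: 11+12-3=20
Step 2: prey: 72+36-28=80; pred: 20+28-6=42
Step 3: prey: 80+40-67=53; pred: 42+67-12=97
Step 4: prey: 53+26-102=0; pred: 97+102-29=170
Step 5: prey: 0+0-0=0; pred: 170+0-51=119
Step 6: prey: 0+0-0=0; pred: 119+0-35=84
Step 7: prey: 0+0-0=0; pred: 84+0-25=59
Step 8: prey: 0+0-0=0; pred: 59+0-17=42
Step 9: prey: 0+0-0=0; pred: 42+0-12=30
Step 10: prey: 0+0-0=0; pred: 30+0-9=21
Max prey = 80 at step 2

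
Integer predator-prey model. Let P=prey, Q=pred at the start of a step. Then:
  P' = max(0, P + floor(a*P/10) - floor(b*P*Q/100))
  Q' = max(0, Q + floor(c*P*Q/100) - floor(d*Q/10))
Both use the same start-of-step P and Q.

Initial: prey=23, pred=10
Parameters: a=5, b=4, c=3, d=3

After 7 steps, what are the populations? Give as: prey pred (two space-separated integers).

Step 1: prey: 23+11-9=25; pred: 10+6-3=13
Step 2: prey: 25+12-13=24; pred: 13+9-3=19
Step 3: prey: 24+12-18=18; pred: 19+13-5=27
Step 4: prey: 18+9-19=8; pred: 27+14-8=33
Step 5: prey: 8+4-10=2; pred: 33+7-9=31
Step 6: prey: 2+1-2=1; pred: 31+1-9=23
Step 7: prey: 1+0-0=1; pred: 23+0-6=17

Answer: 1 17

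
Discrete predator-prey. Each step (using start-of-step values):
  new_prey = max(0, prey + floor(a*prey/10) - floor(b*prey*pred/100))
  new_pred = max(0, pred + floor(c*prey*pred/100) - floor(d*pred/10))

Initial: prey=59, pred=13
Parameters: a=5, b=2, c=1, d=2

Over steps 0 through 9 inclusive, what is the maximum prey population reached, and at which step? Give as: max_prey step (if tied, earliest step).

Answer: 83 2

Derivation:
Step 1: prey: 59+29-15=73; pred: 13+7-2=18
Step 2: prey: 73+36-26=83; pred: 18+13-3=28
Step 3: prey: 83+41-46=78; pred: 28+23-5=46
Step 4: prey: 78+39-71=46; pred: 46+35-9=72
Step 5: prey: 46+23-66=3; pred: 72+33-14=91
Step 6: prey: 3+1-5=0; pred: 91+2-18=75
Step 7: prey: 0+0-0=0; pred: 75+0-15=60
Step 8: prey: 0+0-0=0; pred: 60+0-12=48
Step 9: prey: 0+0-0=0; pred: 48+0-9=39
Max prey = 83 at step 2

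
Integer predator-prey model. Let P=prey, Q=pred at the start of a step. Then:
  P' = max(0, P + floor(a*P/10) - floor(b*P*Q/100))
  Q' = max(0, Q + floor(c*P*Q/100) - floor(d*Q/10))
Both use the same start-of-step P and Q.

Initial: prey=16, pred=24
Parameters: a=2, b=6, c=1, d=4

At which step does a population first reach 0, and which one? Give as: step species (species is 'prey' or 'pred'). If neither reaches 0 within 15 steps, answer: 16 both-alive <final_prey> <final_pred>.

Answer: 1 prey

Derivation:
Step 1: prey: 16+3-23=0; pred: 24+3-9=18
First extinction: prey at step 1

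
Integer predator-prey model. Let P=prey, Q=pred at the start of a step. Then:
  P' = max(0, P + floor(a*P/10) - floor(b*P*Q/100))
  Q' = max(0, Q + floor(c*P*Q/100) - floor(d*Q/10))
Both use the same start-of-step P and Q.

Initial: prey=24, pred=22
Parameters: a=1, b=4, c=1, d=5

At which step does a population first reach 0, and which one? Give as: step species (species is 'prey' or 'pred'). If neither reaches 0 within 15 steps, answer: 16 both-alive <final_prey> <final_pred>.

Step 1: prey: 24+2-21=5; pred: 22+5-11=16
Step 2: prey: 5+0-3=2; pred: 16+0-8=8
Step 3: prey: 2+0-0=2; pred: 8+0-4=4
Step 4: prey: 2+0-0=2; pred: 4+0-2=2
Step 5: prey: 2+0-0=2; pred: 2+0-1=1
Step 6: prey: 2+0-0=2; pred: 1+0-0=1
Steps 7-15: state stable at prey=2, pred=1 (no change)
No extinction within 15 steps

Answer: 16 both-alive 2 1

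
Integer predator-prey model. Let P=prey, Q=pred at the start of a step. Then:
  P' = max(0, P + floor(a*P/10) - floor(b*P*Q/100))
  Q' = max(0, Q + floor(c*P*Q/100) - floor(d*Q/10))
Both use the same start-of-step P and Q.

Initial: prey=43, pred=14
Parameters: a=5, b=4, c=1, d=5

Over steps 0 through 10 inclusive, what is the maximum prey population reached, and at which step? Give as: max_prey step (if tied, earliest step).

Step 1: prey: 43+21-24=40; pred: 14+6-7=13
Step 2: prey: 40+20-20=40; pred: 13+5-6=12
Step 3: prey: 40+20-19=41; pred: 12+4-6=10
Step 4: prey: 41+20-16=45; pred: 10+4-5=9
Step 5: prey: 45+22-16=51; pred: 9+4-4=9
Step 6: prey: 51+25-18=58; pred: 9+4-4=9
Step 7: prey: 58+29-20=67; pred: 9+5-4=10
Step 8: prey: 67+33-26=74; pred: 10+6-5=11
Step 9: prey: 74+37-32=79; pred: 11+8-5=14
Step 10: prey: 79+39-44=74; pred: 14+11-7=18
Max prey = 79 at step 9

Answer: 79 9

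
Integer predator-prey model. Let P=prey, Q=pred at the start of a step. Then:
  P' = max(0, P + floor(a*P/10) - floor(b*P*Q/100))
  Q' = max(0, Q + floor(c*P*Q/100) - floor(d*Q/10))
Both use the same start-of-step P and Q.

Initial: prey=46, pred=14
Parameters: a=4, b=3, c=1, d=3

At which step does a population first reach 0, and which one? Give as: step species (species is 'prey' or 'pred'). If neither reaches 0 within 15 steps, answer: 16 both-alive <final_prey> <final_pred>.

Step 1: prey: 46+18-19=45; pred: 14+6-4=16
Step 2: prey: 45+18-21=42; pred: 16+7-4=19
Step 3: prey: 42+16-23=35; pred: 19+7-5=21
Step 4: prey: 35+14-22=27; pred: 21+7-6=22
Step 5: prey: 27+10-17=20; pred: 22+5-6=21
Step 6: prey: 20+8-12=16; pred: 21+4-6=19
Step 7: prey: 16+6-9=13; pred: 19+3-5=17
Step 8: prey: 13+5-6=12; pred: 17+2-5=14
Step 9: prey: 12+4-5=11; pred: 14+1-4=11
Step 10: prey: 11+4-3=12; pred: 11+1-3=9
Step 11: prey: 12+4-3=13; pred: 9+1-2=8
Step 12: prey: 13+5-3=15; pred: 8+1-2=7
Step 13: prey: 15+6-3=18; pred: 7+1-2=6
Step 14: prey: 18+7-3=22; pred: 6+1-1=6
Step 15: prey: 22+8-3=27; pred: 6+1-1=6
No extinction within 15 steps

Answer: 16 both-alive 27 6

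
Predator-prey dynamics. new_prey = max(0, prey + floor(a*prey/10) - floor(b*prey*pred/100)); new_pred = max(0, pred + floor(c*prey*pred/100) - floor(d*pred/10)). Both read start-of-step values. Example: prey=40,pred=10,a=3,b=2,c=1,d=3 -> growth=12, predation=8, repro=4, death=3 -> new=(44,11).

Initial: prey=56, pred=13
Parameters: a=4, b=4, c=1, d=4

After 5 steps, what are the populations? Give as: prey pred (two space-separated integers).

Answer: 20 12

Derivation:
Step 1: prey: 56+22-29=49; pred: 13+7-5=15
Step 2: prey: 49+19-29=39; pred: 15+7-6=16
Step 3: prey: 39+15-24=30; pred: 16+6-6=16
Step 4: prey: 30+12-19=23; pred: 16+4-6=14
Step 5: prey: 23+9-12=20; pred: 14+3-5=12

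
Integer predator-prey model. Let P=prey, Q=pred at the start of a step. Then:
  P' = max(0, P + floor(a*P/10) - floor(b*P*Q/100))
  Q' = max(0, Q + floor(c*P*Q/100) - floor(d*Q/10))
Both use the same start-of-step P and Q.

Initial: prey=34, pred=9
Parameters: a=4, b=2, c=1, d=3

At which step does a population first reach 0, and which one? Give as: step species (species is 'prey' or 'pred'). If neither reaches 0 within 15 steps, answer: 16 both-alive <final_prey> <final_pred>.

Step 1: prey: 34+13-6=41; pred: 9+3-2=10
Step 2: prey: 41+16-8=49; pred: 10+4-3=11
Step 3: prey: 49+19-10=58; pred: 11+5-3=13
Step 4: prey: 58+23-15=66; pred: 13+7-3=17
Step 5: prey: 66+26-22=70; pred: 17+11-5=23
Step 6: prey: 70+28-32=66; pred: 23+16-6=33
Step 7: prey: 66+26-43=49; pred: 33+21-9=45
Step 8: prey: 49+19-44=24; pred: 45+22-13=54
Step 9: prey: 24+9-25=8; pred: 54+12-16=50
Step 10: prey: 8+3-8=3; pred: 50+4-15=39
Step 11: prey: 3+1-2=2; pred: 39+1-11=29
Step 12: prey: 2+0-1=1; pred: 29+0-8=21
Step 13: prey: 1+0-0=1; pred: 21+0-6=15
Step 14: prey: 1+0-0=1; pred: 15+0-4=11
Step 15: prey: 1+0-0=1; pred: 11+0-3=8
No extinction within 15 steps

Answer: 16 both-alive 1 8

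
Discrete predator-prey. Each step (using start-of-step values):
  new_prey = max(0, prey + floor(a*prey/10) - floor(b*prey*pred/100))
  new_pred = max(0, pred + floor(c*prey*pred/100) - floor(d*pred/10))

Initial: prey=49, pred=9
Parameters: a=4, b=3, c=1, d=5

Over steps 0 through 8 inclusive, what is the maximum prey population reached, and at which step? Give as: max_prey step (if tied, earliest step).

Step 1: prey: 49+19-13=55; pred: 9+4-4=9
Step 2: prey: 55+22-14=63; pred: 9+4-4=9
Step 3: prey: 63+25-17=71; pred: 9+5-4=10
Step 4: prey: 71+28-21=78; pred: 10+7-5=12
Step 5: prey: 78+31-28=81; pred: 12+9-6=15
Step 6: prey: 81+32-36=77; pred: 15+12-7=20
Step 7: prey: 77+30-46=61; pred: 20+15-10=25
Step 8: prey: 61+24-45=40; pred: 25+15-12=28
Max prey = 81 at step 5

Answer: 81 5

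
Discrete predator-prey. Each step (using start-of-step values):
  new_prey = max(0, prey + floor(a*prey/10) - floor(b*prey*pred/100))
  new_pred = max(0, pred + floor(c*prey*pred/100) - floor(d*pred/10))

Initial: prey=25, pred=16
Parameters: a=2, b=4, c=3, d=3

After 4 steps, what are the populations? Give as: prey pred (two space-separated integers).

Answer: 0 15

Derivation:
Step 1: prey: 25+5-16=14; pred: 16+12-4=24
Step 2: prey: 14+2-13=3; pred: 24+10-7=27
Step 3: prey: 3+0-3=0; pred: 27+2-8=21
Step 4: prey: 0+0-0=0; pred: 21+0-6=15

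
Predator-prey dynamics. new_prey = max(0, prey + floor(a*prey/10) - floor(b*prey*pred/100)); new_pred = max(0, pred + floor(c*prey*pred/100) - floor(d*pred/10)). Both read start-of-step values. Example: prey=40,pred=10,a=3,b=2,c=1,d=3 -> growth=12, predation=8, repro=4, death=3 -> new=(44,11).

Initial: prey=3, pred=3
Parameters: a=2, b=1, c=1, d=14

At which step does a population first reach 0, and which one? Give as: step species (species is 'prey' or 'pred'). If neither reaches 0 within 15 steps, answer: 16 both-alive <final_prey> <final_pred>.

Answer: 1 pred

Derivation:
Step 1: prey: 3+0-0=3; pred: 3+0-4=0
First extinction: pred at step 1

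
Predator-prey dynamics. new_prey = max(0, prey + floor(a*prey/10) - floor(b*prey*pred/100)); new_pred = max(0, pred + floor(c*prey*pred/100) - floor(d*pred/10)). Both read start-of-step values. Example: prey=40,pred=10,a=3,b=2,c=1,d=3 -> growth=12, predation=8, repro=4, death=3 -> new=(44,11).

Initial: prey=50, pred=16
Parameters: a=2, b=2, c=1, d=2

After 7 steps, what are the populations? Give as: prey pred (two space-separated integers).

Step 1: prey: 50+10-16=44; pred: 16+8-3=21
Step 2: prey: 44+8-18=34; pred: 21+9-4=26
Step 3: prey: 34+6-17=23; pred: 26+8-5=29
Step 4: prey: 23+4-13=14; pred: 29+6-5=30
Step 5: prey: 14+2-8=8; pred: 30+4-6=28
Step 6: prey: 8+1-4=5; pred: 28+2-5=25
Step 7: prey: 5+1-2=4; pred: 25+1-5=21

Answer: 4 21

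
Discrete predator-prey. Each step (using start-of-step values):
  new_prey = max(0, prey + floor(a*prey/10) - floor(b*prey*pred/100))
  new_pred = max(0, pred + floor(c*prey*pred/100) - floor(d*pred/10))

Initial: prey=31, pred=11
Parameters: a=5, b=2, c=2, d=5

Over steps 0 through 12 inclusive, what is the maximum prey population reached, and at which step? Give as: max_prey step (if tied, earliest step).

Step 1: prey: 31+15-6=40; pred: 11+6-5=12
Step 2: prey: 40+20-9=51; pred: 12+9-6=15
Step 3: prey: 51+25-15=61; pred: 15+15-7=23
Step 4: prey: 61+30-28=63; pred: 23+28-11=40
Step 5: prey: 63+31-50=44; pred: 40+50-20=70
Step 6: prey: 44+22-61=5; pred: 70+61-35=96
Step 7: prey: 5+2-9=0; pred: 96+9-48=57
Step 8: prey: 0+0-0=0; pred: 57+0-28=29
Step 9: prey: 0+0-0=0; pred: 29+0-14=15
Step 10: prey: 0+0-0=0; pred: 15+0-7=8
Step 11: prey: 0+0-0=0; pred: 8+0-4=4
Step 12: prey: 0+0-0=0; pred: 4+0-2=2
Max prey = 63 at step 4

Answer: 63 4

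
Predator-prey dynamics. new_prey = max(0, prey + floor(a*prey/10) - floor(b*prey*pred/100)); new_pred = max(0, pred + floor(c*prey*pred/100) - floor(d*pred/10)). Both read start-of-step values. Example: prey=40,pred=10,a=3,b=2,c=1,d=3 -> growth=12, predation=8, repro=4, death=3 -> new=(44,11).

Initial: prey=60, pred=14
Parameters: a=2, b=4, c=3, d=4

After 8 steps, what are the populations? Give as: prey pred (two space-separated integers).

Answer: 0 4

Derivation:
Step 1: prey: 60+12-33=39; pred: 14+25-5=34
Step 2: prey: 39+7-53=0; pred: 34+39-13=60
Step 3: prey: 0+0-0=0; pred: 60+0-24=36
Step 4: prey: 0+0-0=0; pred: 36+0-14=22
Step 5: prey: 0+0-0=0; pred: 22+0-8=14
Step 6: prey: 0+0-0=0; pred: 14+0-5=9
Step 7: prey: 0+0-0=0; pred: 9+0-3=6
Step 8: prey: 0+0-0=0; pred: 6+0-2=4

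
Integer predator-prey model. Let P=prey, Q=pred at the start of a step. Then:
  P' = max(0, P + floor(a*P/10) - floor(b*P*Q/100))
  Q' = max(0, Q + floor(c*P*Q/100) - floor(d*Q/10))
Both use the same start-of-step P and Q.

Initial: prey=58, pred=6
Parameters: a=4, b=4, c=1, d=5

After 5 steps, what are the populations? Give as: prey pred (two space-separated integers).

Answer: 84 17

Derivation:
Step 1: prey: 58+23-13=68; pred: 6+3-3=6
Step 2: prey: 68+27-16=79; pred: 6+4-3=7
Step 3: prey: 79+31-22=88; pred: 7+5-3=9
Step 4: prey: 88+35-31=92; pred: 9+7-4=12
Step 5: prey: 92+36-44=84; pred: 12+11-6=17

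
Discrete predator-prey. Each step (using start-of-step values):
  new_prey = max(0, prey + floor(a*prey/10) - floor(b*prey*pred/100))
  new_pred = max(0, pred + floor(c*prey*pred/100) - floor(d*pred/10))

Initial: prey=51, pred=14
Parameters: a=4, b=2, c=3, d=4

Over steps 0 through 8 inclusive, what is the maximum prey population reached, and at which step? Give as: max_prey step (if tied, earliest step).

Step 1: prey: 51+20-14=57; pred: 14+21-5=30
Step 2: prey: 57+22-34=45; pred: 30+51-12=69
Step 3: prey: 45+18-62=1; pred: 69+93-27=135
Step 4: prey: 1+0-2=0; pred: 135+4-54=85
Step 5: prey: 0+0-0=0; pred: 85+0-34=51
Step 6: prey: 0+0-0=0; pred: 51+0-20=31
Step 7: prey: 0+0-0=0; pred: 31+0-12=19
Step 8: prey: 0+0-0=0; pred: 19+0-7=12
Max prey = 57 at step 1

Answer: 57 1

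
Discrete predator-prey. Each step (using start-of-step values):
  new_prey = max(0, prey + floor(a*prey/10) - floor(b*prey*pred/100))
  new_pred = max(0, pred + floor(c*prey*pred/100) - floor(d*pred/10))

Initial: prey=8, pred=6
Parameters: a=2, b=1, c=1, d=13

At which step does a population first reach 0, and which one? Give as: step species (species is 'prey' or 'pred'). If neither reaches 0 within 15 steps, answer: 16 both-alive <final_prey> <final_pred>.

Step 1: prey: 8+1-0=9; pred: 6+0-7=0
First extinction: pred at step 1

Answer: 1 pred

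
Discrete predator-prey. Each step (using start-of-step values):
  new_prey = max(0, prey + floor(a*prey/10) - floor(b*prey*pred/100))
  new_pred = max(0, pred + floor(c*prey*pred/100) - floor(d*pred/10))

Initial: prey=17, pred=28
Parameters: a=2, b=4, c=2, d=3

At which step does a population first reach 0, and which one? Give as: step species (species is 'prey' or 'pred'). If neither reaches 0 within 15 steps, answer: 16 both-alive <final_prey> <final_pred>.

Answer: 2 prey

Derivation:
Step 1: prey: 17+3-19=1; pred: 28+9-8=29
Step 2: prey: 1+0-1=0; pred: 29+0-8=21
First extinction: prey at step 2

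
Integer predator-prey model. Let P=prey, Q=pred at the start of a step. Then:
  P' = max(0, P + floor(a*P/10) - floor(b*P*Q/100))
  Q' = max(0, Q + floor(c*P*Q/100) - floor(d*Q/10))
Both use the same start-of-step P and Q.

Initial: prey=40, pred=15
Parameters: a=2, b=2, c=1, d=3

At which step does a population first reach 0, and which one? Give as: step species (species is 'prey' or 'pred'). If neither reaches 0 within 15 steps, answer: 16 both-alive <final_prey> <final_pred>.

Step 1: prey: 40+8-12=36; pred: 15+6-4=17
Step 2: prey: 36+7-12=31; pred: 17+6-5=18
Step 3: prey: 31+6-11=26; pred: 18+5-5=18
Step 4: prey: 26+5-9=22; pred: 18+4-5=17
Step 5: prey: 22+4-7=19; pred: 17+3-5=15
Step 6: prey: 19+3-5=17; pred: 15+2-4=13
Step 7: prey: 17+3-4=16; pred: 13+2-3=12
Step 8: prey: 16+3-3=16; pred: 12+1-3=10
Step 9: prey: 16+3-3=16; pred: 10+1-3=8
Step 10: prey: 16+3-2=17; pred: 8+1-2=7
Step 11: prey: 17+3-2=18; pred: 7+1-2=6
Step 12: prey: 18+3-2=19; pred: 6+1-1=6
Step 13: prey: 19+3-2=20; pred: 6+1-1=6
Step 14: prey: 20+4-2=22; pred: 6+1-1=6
Step 15: prey: 22+4-2=24; pred: 6+1-1=6
No extinction within 15 steps

Answer: 16 both-alive 24 6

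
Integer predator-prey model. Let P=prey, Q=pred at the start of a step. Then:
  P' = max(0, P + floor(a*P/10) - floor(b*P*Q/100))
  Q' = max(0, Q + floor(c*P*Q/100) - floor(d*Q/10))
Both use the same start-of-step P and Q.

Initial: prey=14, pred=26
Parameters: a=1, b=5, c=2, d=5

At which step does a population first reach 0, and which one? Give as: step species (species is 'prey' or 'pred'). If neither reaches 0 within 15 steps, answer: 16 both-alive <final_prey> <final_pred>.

Step 1: prey: 14+1-18=0; pred: 26+7-13=20
First extinction: prey at step 1

Answer: 1 prey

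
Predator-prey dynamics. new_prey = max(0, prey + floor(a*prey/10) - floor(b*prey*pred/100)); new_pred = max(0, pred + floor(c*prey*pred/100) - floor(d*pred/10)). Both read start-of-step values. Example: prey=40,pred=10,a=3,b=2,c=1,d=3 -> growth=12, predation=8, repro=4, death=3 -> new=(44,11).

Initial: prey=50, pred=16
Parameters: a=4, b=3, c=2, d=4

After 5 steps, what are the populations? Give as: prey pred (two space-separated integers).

Step 1: prey: 50+20-24=46; pred: 16+16-6=26
Step 2: prey: 46+18-35=29; pred: 26+23-10=39
Step 3: prey: 29+11-33=7; pred: 39+22-15=46
Step 4: prey: 7+2-9=0; pred: 46+6-18=34
Step 5: prey: 0+0-0=0; pred: 34+0-13=21

Answer: 0 21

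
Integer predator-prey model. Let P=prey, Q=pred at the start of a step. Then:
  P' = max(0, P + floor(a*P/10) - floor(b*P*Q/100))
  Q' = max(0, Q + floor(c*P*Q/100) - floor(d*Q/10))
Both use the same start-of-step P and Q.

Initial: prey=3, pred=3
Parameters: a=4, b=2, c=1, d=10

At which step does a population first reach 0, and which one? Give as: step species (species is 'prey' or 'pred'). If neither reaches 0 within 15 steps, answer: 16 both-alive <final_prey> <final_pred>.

Step 1: prey: 3+1-0=4; pred: 3+0-3=0
First extinction: pred at step 1

Answer: 1 pred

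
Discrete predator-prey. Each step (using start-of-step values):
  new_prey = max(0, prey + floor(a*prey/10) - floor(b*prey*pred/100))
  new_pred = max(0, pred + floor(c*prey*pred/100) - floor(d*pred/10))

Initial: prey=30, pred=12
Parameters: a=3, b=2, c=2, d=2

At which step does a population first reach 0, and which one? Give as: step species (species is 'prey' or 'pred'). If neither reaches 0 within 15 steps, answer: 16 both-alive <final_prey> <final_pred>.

Step 1: prey: 30+9-7=32; pred: 12+7-2=17
Step 2: prey: 32+9-10=31; pred: 17+10-3=24
Step 3: prey: 31+9-14=26; pred: 24+14-4=34
Step 4: prey: 26+7-17=16; pred: 34+17-6=45
Step 5: prey: 16+4-14=6; pred: 45+14-9=50
Step 6: prey: 6+1-6=1; pred: 50+6-10=46
Step 7: prey: 1+0-0=1; pred: 46+0-9=37
Step 8: prey: 1+0-0=1; pred: 37+0-7=30
Step 9: prey: 1+0-0=1; pred: 30+0-6=24
Step 10: prey: 1+0-0=1; pred: 24+0-4=20
Step 11: prey: 1+0-0=1; pred: 20+0-4=16
Step 12: prey: 1+0-0=1; pred: 16+0-3=13
Step 13: prey: 1+0-0=1; pred: 13+0-2=11
Step 14: prey: 1+0-0=1; pred: 11+0-2=9
Step 15: prey: 1+0-0=1; pred: 9+0-1=8
No extinction within 15 steps

Answer: 16 both-alive 1 8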